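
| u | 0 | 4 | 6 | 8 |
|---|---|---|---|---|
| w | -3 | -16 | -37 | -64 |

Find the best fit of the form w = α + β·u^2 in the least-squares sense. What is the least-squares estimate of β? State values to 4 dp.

β = -0.9650

Setting ∂/∂α … = 0 gives: 4·α + 116·β = -120;  116·α + 5648·β = -5684.
det = 4·5648 − 116² = 9136.
α = ((-120)·5648 − 116·(-5684))/9136 = -1151/571; β = (4·(-5684) − 116·(-120))/9136 = -551/571.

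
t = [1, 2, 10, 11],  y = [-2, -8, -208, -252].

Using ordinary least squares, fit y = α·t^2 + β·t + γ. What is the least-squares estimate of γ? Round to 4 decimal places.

MᵀM·[α, β, γ]ᵀ = Mᵀy reads: 24658·α + 2340·β + 226·γ = -51326;  2340·α + 226·β + 24·γ = -4870;  226·α + 24·β + 4·γ = -470.
(Σt^2·t^2 = 24658, Σt^2·t = 2340, Σt^2 = 226, Σt·t = 226, Σt = 24, Σ1 = 4, Σt^2·y = -51326, Σt·y = -4870, Σy = -470.)
Inverting the 3×3 Gram matrix, [α, β, γ]ᵀ = [-19/9, 1/3, -2/9]ᵀ.

γ = -0.2222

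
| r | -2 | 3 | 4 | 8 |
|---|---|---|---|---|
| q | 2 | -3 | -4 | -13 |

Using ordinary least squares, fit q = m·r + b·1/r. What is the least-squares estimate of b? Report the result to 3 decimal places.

b = 4.100

Compute the Gram sums: Σr·r = 93, Σr·1/r = 4, Σ1/r·1/r = 253/576.
For Aᵀq: Σr·q = -133, Σ1/r·q = -37/8.
Normal equations: [[93, 4]; [4, 253/576]]·[m, b]ᵀ = [-133, -37/8]ᵀ.
det = 93·(253/576) − 4² = 4771/192.
m = ((-133)·(253/576) − 4·(-37/8))/(4771/192) = -22993/14313; b = (93·(-37/8) − 4·(-133))/(4771/192) = 19560/4771.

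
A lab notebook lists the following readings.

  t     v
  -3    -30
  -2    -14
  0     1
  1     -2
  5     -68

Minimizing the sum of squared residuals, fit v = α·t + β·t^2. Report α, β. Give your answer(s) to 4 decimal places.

Entries of AᵀA: Σt·t = 39, Σt·t^2 = 91, Σt^2·t^2 = 723.
And Σt·v = -224, Σt^2·v = -2028.
Δ = 39·723 − 91² = 19916.
α = ((-224)·723 − 91·(-2028))/19916 = 5649/4979; β = (39·(-2028) − 91·(-224))/19916 = -1129/383.

α = 1.1346, β = -2.9478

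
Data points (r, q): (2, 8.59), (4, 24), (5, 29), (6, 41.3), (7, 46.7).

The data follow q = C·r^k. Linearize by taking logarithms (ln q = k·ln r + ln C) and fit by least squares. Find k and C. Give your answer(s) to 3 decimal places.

k = 1.367, C = 3.395

With ln qᵢ as the transformed response and ln rᵢ as the regressor:
Σln r = 7.4265, Σ(ln r)² = 11.9895, Σln q = 16.2606, Σln r·ln q = 25.4623.
Equations: 11.9895·k + 7.4265·ln C = 25.4623;  7.4265·k + 5·ln C = 16.2606.
Δ = 11.9895·5 − (7.4265)² = 4.7940; k = (25.4623·5 − 7.4265·16.2606)/4.7940 = 1.36667, ln C = (11.9895·16.2606 − 7.4265·25.4623)/4.7940 = 1.22218, so C = exp(1.22218) = 3.39457.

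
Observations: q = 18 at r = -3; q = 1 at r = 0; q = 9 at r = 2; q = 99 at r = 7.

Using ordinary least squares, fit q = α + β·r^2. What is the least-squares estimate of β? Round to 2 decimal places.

The normal system XᵀX·[α, β]ᵀ = Xᵀq is [[4, 62]; [62, 2498]]·[α, β]ᵀ = [127, 5049]ᵀ.
Determinant 4·2498 − 62² = 6148.
α = (127·2498 − 62·5049)/6148 = 1052/1537; β = (4·5049 − 62·127)/6148 = 6161/3074.

β = 2.00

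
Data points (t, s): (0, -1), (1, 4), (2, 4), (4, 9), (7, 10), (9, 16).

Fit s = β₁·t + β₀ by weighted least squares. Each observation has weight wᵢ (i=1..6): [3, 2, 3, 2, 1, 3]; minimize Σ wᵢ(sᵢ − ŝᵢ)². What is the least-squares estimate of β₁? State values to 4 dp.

β₁ = 1.7177

Entries of XᵀWX: Σwᵢ·t·t = 338, Σwᵢ·t = 50, Σwᵢ·1 = 14.
Right-hand side: Σwᵢ·t·s = 606, Σwᵢ·s = 93.
Normal equations: [[338, 50]; [50, 14]]·[β₁, β₀]ᵀ = [606, 93]ᵀ.
Eliminating β₀: 14·(row 1) − 50·(row 2) gives 2232·β₁ = 14·606 − 50·93 = 3834, so β₁ = 213/124.
Then β₀ = (93 − 50·(213/124))/14 = 63/124.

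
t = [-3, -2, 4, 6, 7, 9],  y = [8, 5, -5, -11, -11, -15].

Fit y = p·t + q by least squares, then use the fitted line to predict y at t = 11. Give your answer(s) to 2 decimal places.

Sums needed: Σt·t = 195, Σt = 21, Σ1 = 6.
For Aᵀy: Σt·y = -332, Σy = -29.
So AᵀA·[p, q]ᵀ = Aᵀy: [[195, 21]; [21, 6]]·[p, q]ᵀ = [-332, -29]ᵀ.
det = 195·6 − 21² = 729.
p = ((-332)·6 − 21·(-29))/729 = -461/243; q = (195·(-29) − 21·(-332))/729 = 439/243.
At t = 11: ŷ = (-461/243)·(11) + (439/243)·(1) = -1544/81.

ŷ = -19.06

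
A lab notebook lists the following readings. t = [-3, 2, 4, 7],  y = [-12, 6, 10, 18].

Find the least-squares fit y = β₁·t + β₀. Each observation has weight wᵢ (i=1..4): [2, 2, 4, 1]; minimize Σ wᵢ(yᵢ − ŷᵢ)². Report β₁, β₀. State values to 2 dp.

Entries of MᵀWM: Σwᵢ·t·t = 139, Σwᵢ·t = 21, Σwᵢ·1 = 9.
And Σwᵢ·t·y = 382, Σwᵢ·y = 46.
Normal equations: [[139, 21]; [21, 9]]·[β₁, β₀]ᵀ = [382, 46]ᵀ.
det = 139·9 − 21² = 810.
β₁ = (382·9 − 21·46)/810 = 412/135; β₀ = (139·46 − 21·382)/810 = -814/405.

β₁ = 3.05, β₀ = -2.01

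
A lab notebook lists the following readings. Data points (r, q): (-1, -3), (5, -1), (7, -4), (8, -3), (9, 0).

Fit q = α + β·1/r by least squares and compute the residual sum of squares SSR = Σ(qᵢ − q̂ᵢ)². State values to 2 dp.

Compute the Gram sums: Σ1 = 5, Σ1/r = -1061/2520, Σ1/r·1/r = 6911641/6350400.
Moment sums: Σq = -11, Σ1/r·q = 519/280.
Normal equations: [[5, -1061/2520]; [-1061/2520, 6911641/6350400]]·[α, β]ᵀ = [-11, 519/280]ᵀ.
Eliminating β: (6911641/6350400)·(row 1) − (-1061/2520)·(row 2) gives (8358121/1587600)·α = (6911641/6350400)·(-11) − (-1061/2520)·(519/280) = -253829/22680, so α = -17768030/8358121.
Then β = ((519/280) − (-1061/2520)·(-17768030/8358121))/(6911641/6350400) = 7360920/8358121.
Residuals: 54587/8358121, 7937725/8358121, -16716014/8358121, -8226448/8358121, 16950150/8358121; SSR = 83441914/8358121.

SSR = 9.98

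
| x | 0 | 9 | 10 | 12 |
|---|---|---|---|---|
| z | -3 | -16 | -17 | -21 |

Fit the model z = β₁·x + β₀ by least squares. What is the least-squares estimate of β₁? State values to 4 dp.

β₁ = -1.4661

The normal system MᵀM·[β₁, β₀]ᵀ = Mᵀz is [[325, 31]; [31, 4]]·[β₁, β₀]ᵀ = [-566, -57]ᵀ.
det = 325·4 − 31² = 339.
β₁ = ((-566)·4 − 31·(-57))/339 = -497/339; β₀ = (325·(-57) − 31·(-566))/339 = -979/339.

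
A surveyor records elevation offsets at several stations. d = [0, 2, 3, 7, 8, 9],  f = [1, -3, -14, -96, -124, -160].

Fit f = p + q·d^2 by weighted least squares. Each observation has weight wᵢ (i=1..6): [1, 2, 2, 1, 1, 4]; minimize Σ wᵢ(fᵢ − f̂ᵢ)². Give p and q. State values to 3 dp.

p = 3.861, q = -2.020

Forming AᵀWA = [[11, 463]; [463, 32935]] and AᵀWf = [-893, -64756]ᵀ gives AᵀWA·[p, q]ᵀ = AᵀWf.
Eliminating q: 32935·(row 1) − 463·(row 2) gives 147916·p = 32935·(-893) − 463·(-64756) = 571073, so p = 571073/147916.
Then q = ((-64756) − 463·(571073/147916))/32935 = -298857/147916.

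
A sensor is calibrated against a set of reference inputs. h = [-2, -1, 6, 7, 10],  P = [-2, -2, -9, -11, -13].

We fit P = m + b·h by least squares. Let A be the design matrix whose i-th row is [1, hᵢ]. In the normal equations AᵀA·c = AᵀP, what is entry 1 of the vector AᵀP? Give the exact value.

-37

Entry 1 ↔ basis 1, so (AᵀP)_{1} = Σᵢ Pᵢ = (1)·(-2) + (1)·(-2) + (1)·(-9) + (1)·(-11) + (1)·(-13) = -37.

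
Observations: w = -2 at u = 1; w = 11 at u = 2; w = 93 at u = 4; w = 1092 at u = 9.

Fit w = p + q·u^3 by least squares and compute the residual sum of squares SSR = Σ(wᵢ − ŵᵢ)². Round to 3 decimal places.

SSR = 3.563

The normal system AᵀA·[p, q]ᵀ = Aᵀw is [[4, 802]; [802, 535602]]·[p, q]ᵀ = [1194, 802106]ᵀ.
Δ = 4·535602 − 802² = 1499204.
p = (1194·535602 − 802·802106)/1499204 = -135008/53543; q = (4·802106 − 802·1194)/1499204 = 80387/53543.
Residuals: -7495/7649, 11555/7649, -4323/7649, 263/7649; SSR = 27252/7649.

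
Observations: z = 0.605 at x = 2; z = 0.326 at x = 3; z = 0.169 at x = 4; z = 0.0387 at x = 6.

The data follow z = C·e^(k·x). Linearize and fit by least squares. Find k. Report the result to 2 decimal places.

Linearized form: ln z = k·x + ln C. From the 4 transformed points,
Σx = 15.0000, Σ(x)² = 65.0000, Σln z = -6.6532, Σx·ln z = -30.9905.
Equations: 65.0000·k + 15.0000·ln C = -30.9905;  15.0000·k + 4·ln C = -6.6532.
Δ = 65.0000·4 − (15.0000)² = 35.0000; k = (-30.9905·4 − 15.0000·-6.6532)/35.0000 = -0.69042, ln C = (65.0000·-6.6532 − 15.0000·-30.9905)/35.0000 = 0.92580.

k = -0.69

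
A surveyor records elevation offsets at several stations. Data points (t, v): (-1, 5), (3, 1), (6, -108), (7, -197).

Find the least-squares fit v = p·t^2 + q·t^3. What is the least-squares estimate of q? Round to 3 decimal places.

From the data, Σt^2·t^2 = 3779, Σt^2·t^3 = 24825, Σt^3·t^3 = 165035.
For Xᵀv: Σt^2·v = -13527, Σt^3·v = -90877.
det = 3779·165035 − 24825² = 7386640.
p = ((-13527)·165035 − 24825·(-90877))/7386640 = 589827/184666; q = (3779·(-90877) − 24825·(-13527))/7386640 = -952051/923330.

q = -1.031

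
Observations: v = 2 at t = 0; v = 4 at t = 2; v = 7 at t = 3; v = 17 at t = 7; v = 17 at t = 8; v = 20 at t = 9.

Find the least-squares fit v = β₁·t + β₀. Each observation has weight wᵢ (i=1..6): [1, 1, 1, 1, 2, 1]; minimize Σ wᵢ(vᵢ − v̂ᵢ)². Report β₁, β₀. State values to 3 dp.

Normal-equation sums: Σwᵢ·t·t = 271, Σwᵢ·t = 37, Σwᵢ·1 = 7.
Right-hand side: Σwᵢ·t·v = 600, Σwᵢ·v = 84.
Normal equations: [[271, 37]; [37, 7]]·[β₁, β₀]ᵀ = [600, 84]ᵀ.
Determinant 271·7 − 37² = 528.
β₁ = (600·7 − 37·84)/528 = 91/44; β₀ = (271·84 − 37·600)/528 = 47/44.

β₁ = 2.068, β₀ = 1.068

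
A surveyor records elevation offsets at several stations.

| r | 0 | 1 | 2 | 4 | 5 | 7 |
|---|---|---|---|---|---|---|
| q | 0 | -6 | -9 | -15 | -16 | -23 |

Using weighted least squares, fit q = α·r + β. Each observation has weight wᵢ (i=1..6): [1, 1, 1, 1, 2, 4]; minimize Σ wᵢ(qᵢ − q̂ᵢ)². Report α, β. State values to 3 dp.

α = -3.023, β = -1.795

Entries of AᵀWA: Σwᵢ·r·r = 267, Σwᵢ·r = 45, Σwᵢ·1 = 10.
Right-hand side: Σwᵢ·r·q = -888, Σwᵢ·q = -154.
Determinant 267·10 − 45² = 645.
α = ((-888)·10 − 45·(-154))/645 = -130/43; β = (267·(-154) − 45·(-888))/645 = -386/215.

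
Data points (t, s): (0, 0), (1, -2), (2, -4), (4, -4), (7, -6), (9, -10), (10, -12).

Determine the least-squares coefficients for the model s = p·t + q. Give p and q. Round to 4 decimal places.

p = -1.0359, q = -0.5449

Sums needed: Σt·t = 251, Σt = 33, Σ1 = 7.
For Aᵀs: Σt·s = -278, Σs = -38.
Normal equations: [[251, 33]; [33, 7]]·[p, q]ᵀ = [-278, -38]ᵀ.
det = 251·7 − 33² = 668.
p = ((-278)·7 − 33·(-38))/668 = -173/167; q = (251·(-38) − 33·(-278))/668 = -91/167.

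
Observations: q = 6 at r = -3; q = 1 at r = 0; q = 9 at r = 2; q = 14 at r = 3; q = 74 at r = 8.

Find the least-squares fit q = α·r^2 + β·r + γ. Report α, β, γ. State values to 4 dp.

α = 0.9553, β = 1.4173, γ = 1.5336

From the data, Σr^2·r^2 = 4274, Σr^2·r = 520, Σr^2 = 86, Σr·r = 86, Σr = 10, Σ1 = 5.
For Xᵀq: Σr^2·q = 4952, Σr·q = 634, Σq = 104.
So XᵀX·[α, β, γ]ᵀ = Xᵀq: [[4274, 520, 86]; [520, 86, 10]; [86, 10, 5]]·[α, β, γ]ᵀ = [4952, 634, 104]ᵀ.
Solving the 3×3 system (Gaussian elimination) gives α = 2802/2933, β = 4157/2933, γ = 4498/2933.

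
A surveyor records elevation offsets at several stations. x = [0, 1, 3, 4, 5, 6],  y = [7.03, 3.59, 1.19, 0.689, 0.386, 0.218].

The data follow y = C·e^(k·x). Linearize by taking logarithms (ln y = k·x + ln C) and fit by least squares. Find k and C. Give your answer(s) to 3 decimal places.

k = -0.572, C = 6.709

Let Y = ln y. Fitting Y = k·x + ln C by least squares:
Σx = 19.0000, Σ(x)² = 87.0000, Σln y = 0.5546, Σx·ln y = -13.5892.
Equations: 87.0000·k + 19.0000·ln C = -13.5892;  19.0000·k + 6·ln C = 0.5546.
Solving (det = 161.0000): k = -0.57188, ln C = 1.90338, so C = exp(1.90338) = 6.70856.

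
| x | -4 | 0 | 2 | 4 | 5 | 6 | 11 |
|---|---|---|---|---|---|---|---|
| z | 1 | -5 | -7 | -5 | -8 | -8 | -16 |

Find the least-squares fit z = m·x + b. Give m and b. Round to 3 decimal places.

The normal system MᵀM·[m, b]ᵀ = Mᵀz is [[218, 24]; [24, 7]]·[m, b]ᵀ = [-302, -48]ᵀ.
Determinant 218·7 − 24² = 950.
m = ((-302)·7 − 24·(-48))/950 = -481/475; b = (218·(-48) − 24·(-302))/950 = -1608/475.

m = -1.013, b = -3.385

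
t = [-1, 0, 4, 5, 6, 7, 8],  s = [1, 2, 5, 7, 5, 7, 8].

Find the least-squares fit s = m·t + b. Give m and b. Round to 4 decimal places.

m = 0.7339, b = 1.9597

AᵀA·[m, b]ᵀ = Aᵀs reads: 191·m + 29·b = 197;  29·m + 7·b = 35.
Eliminating b: 7·(row 1) − 29·(row 2) gives 496·m = 7·197 − 29·35 = 364, so m = 91/124.
Then b = (35 − 29·(91/124))/7 = 243/124.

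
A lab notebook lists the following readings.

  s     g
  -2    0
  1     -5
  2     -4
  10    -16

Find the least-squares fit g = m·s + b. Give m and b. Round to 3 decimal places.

From the data, Σs·s = 109, Σs = 11, Σ1 = 4.
For Aᵀg: Σs·g = -173, Σg = -25.
So AᵀA·[m, b]ᵀ = Aᵀg: [[109, 11]; [11, 4]]·[m, b]ᵀ = [-173, -25]ᵀ.
det = 109·4 − 11² = 315.
m = ((-173)·4 − 11·(-25))/315 = -139/105; b = (109·(-25) − 11·(-173))/315 = -274/105.

m = -1.324, b = -2.610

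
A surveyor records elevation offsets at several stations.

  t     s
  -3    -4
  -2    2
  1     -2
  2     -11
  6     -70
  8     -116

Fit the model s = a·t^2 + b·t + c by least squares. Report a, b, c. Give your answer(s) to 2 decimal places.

a = -1.48, b = -2.89, c = 1.41

The normal equations are: 5506·a + 702·b + 118·c = -10018;  702·a + 118·b + 12·c = -1364;  118·a + 12·b + 6·c = -201.
Solving the 3×3 system (Gaussian elimination) gives a = -2313/1562, b = -4519/1562, c = 100/71.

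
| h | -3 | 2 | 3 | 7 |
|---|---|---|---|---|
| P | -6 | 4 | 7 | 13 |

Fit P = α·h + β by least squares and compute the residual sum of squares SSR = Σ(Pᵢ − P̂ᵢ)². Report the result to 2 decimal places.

SSR = 1.68

The normal system AᵀA·[α, β]ᵀ = AᵀP is [[71, 9]; [9, 4]]·[α, β]ᵀ = [138, 18]ᵀ.
Δ = 71·4 − 9² = 203.
α = (138·4 − 9·18)/203 = 390/203; β = (71·18 − 9·138)/203 = 36/203.
Residuals: -12/29, -4/203, 215/203, -127/203; SSR = 342/203.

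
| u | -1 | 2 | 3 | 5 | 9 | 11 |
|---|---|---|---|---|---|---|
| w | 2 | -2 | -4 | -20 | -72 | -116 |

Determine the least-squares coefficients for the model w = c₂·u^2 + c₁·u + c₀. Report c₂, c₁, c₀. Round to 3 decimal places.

Compute the Gram sums: Σu^2·u^2 = 21925, Σu^2·u = 2219, Σu^2 = 241, Σu·u = 241, Σu = 29, Σ1 = 6.
Right-hand side: Σu^2·w = -20410, Σu·w = -2042, Σw = -212.
So AᵀA·[c₂, c₁, c₀]ᵀ = Aᵀw: [[21925, 2219, 241]; [2219, 241, 29]; [241, 29, 6]]·[c₂, c₁, c₀]ᵀ = [-20410, -2042, -212]ᵀ.
Solving the 3×3 system (Gaussian elimination) gives c₂ = -577/561, c₁ = 1861/2805, c₀ = 2592/935.

c₂ = -1.029, c₁ = 0.663, c₀ = 2.772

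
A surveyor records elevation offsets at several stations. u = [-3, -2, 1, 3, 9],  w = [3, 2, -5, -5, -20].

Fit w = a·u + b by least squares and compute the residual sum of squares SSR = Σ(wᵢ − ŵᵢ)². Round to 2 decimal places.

Setting ∂/∂a … = 0 gives: 104·a + 8·b = -213;  8·a + 5·b = -25.
Determinant 104·5 − 8² = 456.
a = ((-213)·5 − 8·(-25))/456 = -865/456; b = (104·(-25) − 8·(-213))/456 = -112/57.
Residuals: -331/456, 13/76, -173/152, 1211/456, -439/456; SSR = 4483/456.

SSR = 9.83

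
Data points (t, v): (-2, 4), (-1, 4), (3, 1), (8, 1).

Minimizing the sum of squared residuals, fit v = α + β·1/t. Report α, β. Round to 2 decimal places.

α = 1.81, β = -2.66

Compute the Gram sums: Σ1 = 4, Σ1/t = -25/24, Σ1/t·1/t = 793/576.
Moment sums: Σv = 10, Σ1/t·v = -133/24.
MᵀM·[α, β]ᵀ = Mᵀv becomes [[4, -25/24]; [-25/24, 793/576]]·[α, β]ᵀ = [10, -133/24]ᵀ.
Δ = 4·(793/576) − (-25/24)² = 283/64.
α = (10·(793/576) − (-25/24)·(-133/24))/(283/64) = 1535/849; β = (4·(-133/24) − (-25/24)·10)/(283/64) = -752/283.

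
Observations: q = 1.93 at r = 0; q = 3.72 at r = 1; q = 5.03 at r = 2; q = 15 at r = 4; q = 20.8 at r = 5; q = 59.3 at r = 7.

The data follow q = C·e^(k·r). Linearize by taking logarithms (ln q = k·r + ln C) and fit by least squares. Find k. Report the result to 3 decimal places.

Taking logs, ln q = k·r + ln C, so regress ln q on r.
Σr = 19.0000, Σ(r)² = 95.0000, Σln q = 13.4123, Σr·ln q = 59.1298.
Equations: 95.0000·k + 19.0000·ln C = 59.1298;  19.0000·k + 6·ln C = 13.4123.
Δ = 95.0000·6 − (19.0000)² = 209.0000; k = (59.1298·6 − 19.0000·13.4123)/209.0000 = 0.47821, ln C = (95.0000·13.4123 − 19.0000·59.1298)/209.0000 = 0.72105.

k = 0.478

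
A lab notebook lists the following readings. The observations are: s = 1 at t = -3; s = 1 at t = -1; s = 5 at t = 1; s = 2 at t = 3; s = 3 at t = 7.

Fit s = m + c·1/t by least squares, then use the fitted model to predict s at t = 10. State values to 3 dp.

Compute the Gram sums: Σ1 = 5, Σ1/t = 1/7, Σ1/t·1/t = 989/441.
And Σs = 12, Σ1/t·s = 100/21.
So AᵀA·[m, c]ᵀ = Aᵀs: [[5, 1/7]; [1/7, 989/441]]·[m, c]ᵀ = [12, 100/21]ᵀ.
Eliminating c: (989/441)·(row 1) − (1/7)·(row 2) gives (4936/441)·m = (989/441)·12 − (1/7)·(100/21) = 3856/147, so m = 1446/617.
Then c = ((100/21) − (1/7)·(1446/617))/(989/441) = 1218/617.
At t = 10: ŝ = (1446/617)·(1) + (1218/617)·(1/10) = 7839/3085.

ŝ = 2.541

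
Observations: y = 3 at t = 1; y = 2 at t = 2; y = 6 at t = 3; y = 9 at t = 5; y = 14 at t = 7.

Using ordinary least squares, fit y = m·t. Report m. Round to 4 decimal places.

m = 1.9091

With design matrix A, AᵀA = [[88]] and Aᵀy = [168]ᵀ.
m = 168/88 = 1.90909.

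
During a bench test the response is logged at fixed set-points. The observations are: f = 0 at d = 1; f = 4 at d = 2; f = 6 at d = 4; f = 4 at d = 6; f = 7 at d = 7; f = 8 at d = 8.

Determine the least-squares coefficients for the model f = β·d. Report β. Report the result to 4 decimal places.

β = 0.9941

The normal system AᵀA·[β]ᵀ = Aᵀf is [[170]]·[β]ᵀ = [169]ᵀ.
Hence β = 169 / 170 ≈ 0.994118.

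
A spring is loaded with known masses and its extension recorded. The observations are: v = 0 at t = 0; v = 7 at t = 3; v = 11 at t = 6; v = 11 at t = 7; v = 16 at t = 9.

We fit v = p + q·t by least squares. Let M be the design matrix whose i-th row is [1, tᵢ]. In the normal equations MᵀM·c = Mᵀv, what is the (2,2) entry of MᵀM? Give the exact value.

175

Row 2 ↔ basis t, column 2 ↔ basis t, so (MᵀM)_{2,2} = Σᵢ (t)·(t) = (0)·(0) + (3)·(3) + (6)·(6) + (7)·(7) + (9)·(9) = 175.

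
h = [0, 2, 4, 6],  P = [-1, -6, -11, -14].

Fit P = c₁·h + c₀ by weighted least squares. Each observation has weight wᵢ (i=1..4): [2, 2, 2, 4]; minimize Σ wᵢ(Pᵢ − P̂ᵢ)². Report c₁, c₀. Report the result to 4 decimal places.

c₁ = -2.1471, c₀ = -1.4706

Compute the Gram sums: Σwᵢ·h·h = 184, Σwᵢ·h = 36, Σwᵢ·1 = 10.
For AᵀWP: Σwᵢ·h·P = -448, Σwᵢ·P = -92.
AᵀWA·[c₁, c₀]ᵀ = AᵀWP becomes [[184, 36]; [36, 10]]·[c₁, c₀]ᵀ = [-448, -92]ᵀ.
det = 184·10 − 36² = 544.
c₁ = ((-448)·10 − 36·(-92))/544 = -73/34; c₀ = (184·(-92) − 36·(-448))/544 = -25/17.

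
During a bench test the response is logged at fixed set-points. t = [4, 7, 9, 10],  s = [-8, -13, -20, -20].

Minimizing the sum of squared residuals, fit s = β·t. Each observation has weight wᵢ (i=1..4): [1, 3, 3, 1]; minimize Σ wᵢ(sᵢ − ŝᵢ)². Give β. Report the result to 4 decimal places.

β = -2.0652

From the data, Σwᵢ·t·t = 506.
For MᵀWs: Σwᵢ·t·s = -1045.
Normal equations: [[506]]·[β]ᵀ = [-1045]ᵀ.
β = (-1045)/506 = -2.06522.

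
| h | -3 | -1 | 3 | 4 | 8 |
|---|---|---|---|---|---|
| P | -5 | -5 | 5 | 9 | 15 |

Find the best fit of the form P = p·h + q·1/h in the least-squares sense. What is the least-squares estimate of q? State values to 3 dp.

MᵀM·[p, q]ᵀ = MᵀP reads: 99·p + 5·q = 191;  5·p + (749/576)·q = 299/24.
(Σh·h = 99, Σh·1/h = 5, Σ1/h·1/h = 749/576, Σh·P = 191, Σ1/h·P = 299/24.)
det = 99·(749/576) − 5² = 6639/64.
p = (191·(749/576) − 5·(299/24))/(6639/64) = 107179/59751; q = (99·(299/24) − 5·191)/(6639/64) = 17816/6639.

q = 2.684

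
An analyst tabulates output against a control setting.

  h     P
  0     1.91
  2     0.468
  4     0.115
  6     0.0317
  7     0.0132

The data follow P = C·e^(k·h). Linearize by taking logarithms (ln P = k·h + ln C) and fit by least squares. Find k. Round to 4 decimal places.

k = -0.7002

Taking logs, ln P = k·h + ln C, so regress ln P on h.
Σh = 19.0000, Σ(h)² = 105.0000, Σln P = -10.0540, Σh·ln P = -61.1713.
Normal system: [[105.0000, 19.0000]; [19.0000, 5]]·[k, ln C]ᵀ = [-61.1713, -10.0540]ᵀ.
Δ = 105.0000·5 − (19.0000)² = 164.0000; k = (-61.1713·5 − 19.0000·-10.0540)/164.0000 = -0.70019, ln C = (105.0000·-10.0540 − 19.0000·-61.1713)/164.0000 = 0.64991.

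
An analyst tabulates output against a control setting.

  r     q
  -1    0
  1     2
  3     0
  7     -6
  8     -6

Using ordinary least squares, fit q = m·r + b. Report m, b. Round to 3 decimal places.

m = -0.878, b = 1.162

Entries of XᵀX: Σr·r = 124, Σr = 18, Σ1 = 5.
Moment sums: Σr·q = -88, Σq = -10.
Eliminating b: 5·(row 1) − 18·(row 2) gives 296·m = 5·(-88) − 18·(-10) = -260, so m = -65/74.
Then b = ((-10) − 18·(-65/74))/5 = 43/37.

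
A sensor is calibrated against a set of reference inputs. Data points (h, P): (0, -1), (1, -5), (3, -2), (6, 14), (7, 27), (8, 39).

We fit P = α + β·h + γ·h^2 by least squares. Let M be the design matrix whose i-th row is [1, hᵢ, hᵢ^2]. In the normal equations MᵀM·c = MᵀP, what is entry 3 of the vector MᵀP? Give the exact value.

Entry 3 ↔ basis h^2, so (MᵀP)_{3} = Σᵢ (h^2)·Pᵢ = (0)·(-1) + (1)·(-5) + (9)·(-2) + (36)·(14) + (49)·(27) + (64)·(39) = 4300.

4300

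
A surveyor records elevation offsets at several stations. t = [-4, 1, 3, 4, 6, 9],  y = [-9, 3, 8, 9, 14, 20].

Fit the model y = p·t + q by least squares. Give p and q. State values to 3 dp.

p = 2.231, q = 0.435

XᵀX·[p, q]ᵀ = Xᵀy reads: 159·p + 19·q = 363;  19·p + 6·q = 45.
Eliminating q: 6·(row 1) − 19·(row 2) gives 593·p = 6·363 − 19·45 = 1323, so p = 1323/593.
Then q = (45 − 19·(1323/593))/6 = 258/593.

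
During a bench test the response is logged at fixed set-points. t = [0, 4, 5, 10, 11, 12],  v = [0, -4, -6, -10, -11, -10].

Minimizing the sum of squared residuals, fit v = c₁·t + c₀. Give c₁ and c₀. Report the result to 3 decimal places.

c₁ = -0.893, c₀ = -0.583

From the data, Σt·t = 406, Σt = 42, Σ1 = 6.
Moment sums: Σt·v = -387, Σv = -41.
Normal equations: [[406, 42]; [42, 6]]·[c₁, c₀]ᵀ = [-387, -41]ᵀ.
det = 406·6 − 42² = 672.
c₁ = ((-387)·6 − 42·(-41))/672 = -25/28; c₀ = (406·(-41) − 42·(-387))/672 = -7/12.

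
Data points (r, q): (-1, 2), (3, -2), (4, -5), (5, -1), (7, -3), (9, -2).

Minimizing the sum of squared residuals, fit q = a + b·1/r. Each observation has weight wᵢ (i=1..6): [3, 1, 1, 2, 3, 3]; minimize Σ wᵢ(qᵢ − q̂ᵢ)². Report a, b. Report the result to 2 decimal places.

The normal equations are: 13·a + (-527/420)·b = -18;  (-527/420)·a + (1773811/529200)·b = -4313/420.
Eliminating b: (1773811/529200)·(row 1) − (-527/420)·(row 2) gives (5556589/132300)·a = (1773811/529200)·(-18) − (-527/420)·(-4313/420) = -12915817/176400, so a = -38747451/22226356.
Then b = ((-4313/420) − (-527/420)·(-38747451/22226356))/(1773811/529200) = -20649825/5556589.

a = -1.74, b = -3.72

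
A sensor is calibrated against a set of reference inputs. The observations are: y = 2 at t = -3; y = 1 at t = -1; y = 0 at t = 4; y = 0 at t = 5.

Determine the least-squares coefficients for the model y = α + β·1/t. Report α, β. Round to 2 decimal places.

From the data, Σ1 = 4, Σ1/t = -53/60, Σ1/t·1/t = 4369/3600.
For Mᵀy: Σy = 3, Σ1/t·y = -5/3.
Normal equations: [[4, -53/60]; [-53/60, 4369/3600]]·[α, β]ᵀ = [3, -5/3]ᵀ.
det = 4·(4369/3600) − (-53/60)² = 4889/1200.
α = (3·(4369/3600) − (-53/60)·(-5/3))/(4889/1200) = 7807/14667; β = (4·(-5/3) − (-53/60)·3)/(4889/1200) = -4820/4889.

α = 0.53, β = -0.99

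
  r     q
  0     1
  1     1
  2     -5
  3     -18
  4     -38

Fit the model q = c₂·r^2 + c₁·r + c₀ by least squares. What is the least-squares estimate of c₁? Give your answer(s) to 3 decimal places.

The normal system MᵀM·[c₂, c₁, c₀]ᵀ = Mᵀq is [[354, 100, 30]; [100, 30, 10]; [30, 10, 5]]·[c₂, c₁, c₀]ᵀ = [-789, -215, -59]ᵀ.
Inverting the 3×3 Gram matrix, [c₂, c₁, c₀]ᵀ = [-47/14, 261/70, 31/35]ᵀ.

c₁ = 3.729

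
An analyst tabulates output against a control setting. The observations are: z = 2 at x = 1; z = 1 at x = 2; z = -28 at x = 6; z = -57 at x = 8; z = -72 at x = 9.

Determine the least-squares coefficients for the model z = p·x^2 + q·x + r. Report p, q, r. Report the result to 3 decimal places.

p = -1.083, q = 1.435, r = 2.018

Entries of MᵀM: Σx^2·x^2 = 11970, Σx^2·x = 1466, Σx^2 = 186, Σx·x = 186, Σx = 26, Σ1 = 5.
And Σx^2·z = -10482, Σx·z = -1268, Σz = -154.
MᵀM·[p, q, r]ᵀ = Mᵀz becomes [[11970, 1466, 186]; [1466, 186, 26]; [186, 26, 5]]·[p, q, r]ᵀ = [-10482, -1268, -154]ᵀ.
Row-reducing yields p = -10529/9724, q = 13953/9724, r = 446/221.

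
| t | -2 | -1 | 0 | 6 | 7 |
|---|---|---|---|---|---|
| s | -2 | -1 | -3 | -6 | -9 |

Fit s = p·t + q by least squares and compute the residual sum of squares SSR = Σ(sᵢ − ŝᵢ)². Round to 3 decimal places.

Sums needed: Σt·t = 90, Σt = 10, Σ1 = 5.
For Mᵀs: Σt·s = -94, Σs = -21.
Normal equations: [[90, 10]; [10, 5]]·[p, q]ᵀ = [-94, -21]ᵀ.
Eliminating q: 5·(row 1) − 10·(row 2) gives 350·p = 5·(-94) − 10·(-21) = -260, so p = -26/35.
Then q = ((-21) − 10·(-26/35))/5 = -19/7.
Residuals: -27/35, 34/35, -2/7, 41/35, -38/35; SSR = 146/35.

SSR = 4.171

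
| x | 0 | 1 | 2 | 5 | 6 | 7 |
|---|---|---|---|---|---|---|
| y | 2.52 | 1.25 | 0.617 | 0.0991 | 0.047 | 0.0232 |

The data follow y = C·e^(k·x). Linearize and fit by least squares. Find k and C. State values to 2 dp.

Taking logs, ln y = k·x + ln C, so regress ln y on x.
Σx = 21.0000, Σ(x)² = 115.0000, Σln y = -8.4683, Σx·ln y = -56.9916.
Equations: 115.0000·k + 21.0000·ln C = -56.9916;  21.0000·k + 6·ln C = -8.4683.
Solving (det = 249.0000): k = -0.65910, ln C = 0.89545, so C = exp(0.89545) = 2.44844.

k = -0.66, C = 2.45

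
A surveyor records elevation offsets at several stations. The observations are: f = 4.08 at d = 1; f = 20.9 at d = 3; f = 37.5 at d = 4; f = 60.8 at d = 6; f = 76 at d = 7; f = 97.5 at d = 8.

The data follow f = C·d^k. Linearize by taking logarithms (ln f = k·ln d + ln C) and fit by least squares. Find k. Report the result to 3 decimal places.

k = 1.517

Linearized form: ln f = k·ln d + ln C. From the 6 transformed points,
Sums: Σln d = 8.3020, Σ(ln d)² = 14.4498, Σln f = 21.0884, Σln d·ln f = 33.6745.
Normal system: [[14.4498, 8.3020]; [8.3020, 6]]·[k, ln C]ᵀ = [33.6745, 21.0884]ᵀ.
Slope k = (n·Σln d·ln f − Σln d·Σln f)/(n·Σ(ln d)² − (Σln d)²) = (6·33.6745 − 8.3020·21.0884)/17.7753 = 1.51732; ln C = (Σln f − k·Σln d)/n = 1.41526.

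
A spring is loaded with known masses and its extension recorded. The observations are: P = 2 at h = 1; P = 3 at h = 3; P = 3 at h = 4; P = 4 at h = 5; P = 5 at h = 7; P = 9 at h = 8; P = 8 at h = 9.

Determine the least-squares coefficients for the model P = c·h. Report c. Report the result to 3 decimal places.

c = 0.906

Forming XᵀX = [[245]] and XᵀP = [222]ᵀ gives XᵀX·[c]ᵀ = XᵀP.
Hence c = 222 / 245 ≈ 0.906122.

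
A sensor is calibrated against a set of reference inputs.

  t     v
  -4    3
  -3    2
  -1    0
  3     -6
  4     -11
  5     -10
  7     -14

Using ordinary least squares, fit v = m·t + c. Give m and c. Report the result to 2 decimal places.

Entries of XᵀX: Σt·t = 125, Σt = 11, Σ1 = 7.
Moment sums: Σt·v = -228, Σv = -36.
So XᵀX·[m, c]ᵀ = Xᵀv: [[125, 11]; [11, 7]]·[m, c]ᵀ = [-228, -36]ᵀ.
Δ = 125·7 − 11² = 754.
m = ((-228)·7 − 11·(-36))/754 = -600/377; c = (125·(-36) − 11·(-228))/754 = -996/377.

m = -1.59, c = -2.64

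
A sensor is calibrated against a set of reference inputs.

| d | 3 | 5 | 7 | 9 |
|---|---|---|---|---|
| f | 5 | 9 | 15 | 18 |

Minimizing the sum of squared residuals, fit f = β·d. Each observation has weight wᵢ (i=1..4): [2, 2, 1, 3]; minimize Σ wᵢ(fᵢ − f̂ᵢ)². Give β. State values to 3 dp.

β = 1.975

Setting ∂/∂β … = 0 gives: 360·β = 711.
(Σwᵢ·d·d = 360, Σwᵢ·d·f = 711.)
Hence β = 711 / 360 ≈ 1.975.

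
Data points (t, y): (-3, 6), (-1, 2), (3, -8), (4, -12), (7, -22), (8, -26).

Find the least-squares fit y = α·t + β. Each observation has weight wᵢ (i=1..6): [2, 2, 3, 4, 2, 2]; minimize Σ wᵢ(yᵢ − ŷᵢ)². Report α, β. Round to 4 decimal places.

α = -2.9079, β = -1.0218

The normal equations are: 337·α + 47·β = -1028;  47·α + 15·β = -152.
Δ = 337·15 − 47² = 2846.
α = ((-1028)·15 − 47·(-152))/2846 = -4138/1423; β = (337·(-152) − 47·(-1028))/2846 = -1454/1423.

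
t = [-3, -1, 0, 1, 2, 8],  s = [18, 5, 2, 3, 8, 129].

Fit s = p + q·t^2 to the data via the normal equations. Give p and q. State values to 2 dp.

The normal equations are: 6·p + 79·q = 165;  79·p + 4195·q = 8458.
(Σ1 = 6, Σt^2 = 79, Σt^2·t^2 = 4195, Σs = 165, Σt^2·s = 8458.)
Δ = 6·4195 − 79² = 18929.
p = (165·4195 − 79·8458)/18929 = 23993/18929; q = (6·8458 − 79·165)/18929 = 37713/18929.

p = 1.27, q = 1.99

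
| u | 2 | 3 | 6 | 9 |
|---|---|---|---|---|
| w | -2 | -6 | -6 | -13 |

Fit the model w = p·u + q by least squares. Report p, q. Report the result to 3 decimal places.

p = -1.333, q = -0.083

The normal equations are: 130·p + 20·q = -175;  20·p + 4·q = -27.
det = 130·4 − 20² = 120.
p = ((-175)·4 − 20·(-27))/120 = -4/3; q = (130·(-27) − 20·(-175))/120 = -1/12.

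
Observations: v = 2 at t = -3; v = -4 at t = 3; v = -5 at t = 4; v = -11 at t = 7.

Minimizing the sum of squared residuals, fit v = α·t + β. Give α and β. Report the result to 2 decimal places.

α = -1.24, β = -1.09

From the data, Σt·t = 83, Σt = 11, Σ1 = 4.
Right-hand side: Σt·v = -115, Σv = -18.
So XᵀX·[α, β]ᵀ = Xᵀv: [[83, 11]; [11, 4]]·[α, β]ᵀ = [-115, -18]ᵀ.
det = 83·4 − 11² = 211.
α = ((-115)·4 − 11·(-18))/211 = -262/211; β = (83·(-18) − 11·(-115))/211 = -229/211.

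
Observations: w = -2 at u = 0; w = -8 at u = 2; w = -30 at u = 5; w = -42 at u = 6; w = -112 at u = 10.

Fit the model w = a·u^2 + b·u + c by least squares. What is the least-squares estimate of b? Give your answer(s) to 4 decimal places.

From the data, Σu^2·u^2 = 11937, Σu^2·u = 1349, Σu^2 = 165, Σu·u = 165, Σu = 23, Σ1 = 5.
And Σu^2·w = -13494, Σu·w = -1538, Σw = -194.
So XᵀX·[a, b, c]ᵀ = Xᵀw: [[11937, 1349, 165]; [1349, 165, 23]; [165, 23, 5]]·[a, b, c]ᵀ = [-13494, -1538, -194]ᵀ.
Solving the 3×3 system (Gaussian elimination) gives a = -6954/6469, b = -1242/6469, c = -15802/6469.

b = -0.1920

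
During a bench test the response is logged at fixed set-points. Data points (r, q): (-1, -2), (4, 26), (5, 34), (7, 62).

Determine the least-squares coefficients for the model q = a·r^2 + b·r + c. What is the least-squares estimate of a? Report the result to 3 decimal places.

a = 0.862

Normal-equation sums: Σr^2·r^2 = 3283, Σr^2·r = 531, Σr^2 = 91, Σr·r = 91, Σr = 15, Σ1 = 4.
Right-hand side: Σr^2·q = 4302, Σr·q = 710, Σq = 120.
Solving the 3×3 system (Gaussian elimination) gives a = 294/341, b = 86/31, c = -6/341.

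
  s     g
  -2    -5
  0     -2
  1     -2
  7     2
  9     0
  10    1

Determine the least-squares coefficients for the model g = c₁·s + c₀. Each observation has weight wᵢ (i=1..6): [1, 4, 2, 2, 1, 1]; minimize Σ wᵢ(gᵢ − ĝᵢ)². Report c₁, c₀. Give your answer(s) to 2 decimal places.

c₁ = 0.43, c₀ = -2.38

With design matrix X, XᵀWX = [[285, 33]; [33, 11]] and XᵀWg = [44, -12]ᵀ.
det = 285·11 − 33² = 2046.
c₁ = (44·11 − 33·(-12))/2046 = 40/93; c₀ = (285·(-12) − 33·44)/2046 = -812/341.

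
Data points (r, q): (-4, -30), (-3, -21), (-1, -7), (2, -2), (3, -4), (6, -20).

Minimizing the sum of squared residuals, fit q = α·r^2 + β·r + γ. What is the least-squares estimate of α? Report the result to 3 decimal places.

α = -0.926

AᵀA·[α, β, γ]ᵀ = Aᵀq reads: 1731·α + 159·β + 75·γ = -1440;  159·α + 75·β + 3·γ = 54;  75·α + 3·β + 6·γ = -84.
(Σr^2·r^2 = 1731, Σr^2·r = 159, Σr^2 = 75, Σr·r = 75, Σr = 3, Σ1 = 6, Σr^2·q = -1440, Σr·q = 54, Σq = -84.)
Row-reducing yields α = -4481/4840, β = 13729/4840, γ = -423/110.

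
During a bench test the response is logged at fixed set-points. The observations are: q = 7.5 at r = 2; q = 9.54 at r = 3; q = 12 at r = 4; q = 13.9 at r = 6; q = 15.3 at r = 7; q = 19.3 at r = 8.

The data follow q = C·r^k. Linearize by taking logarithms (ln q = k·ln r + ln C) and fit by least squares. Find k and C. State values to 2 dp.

k = 0.62, C = 4.86

Let Y = ln q. Fitting Y = k·ln r + ln C by least squares:
Over the data: Σln r = 8.9952, Σ(ln r)² = 14.9303, Σln q = 15.0751, Σln r·ln q = 23.4986.
Normal system: [[14.9303, 8.9952]; [8.9952, 6]]·[k, ln C]ᵀ = [23.4986, 15.0751]ᵀ.
Δ = 14.9303·6 − (8.9952)² = 8.6686; k = (23.4986·6 − 8.9952·15.0751)/8.6686 = 0.62156, ln C = (14.9303·15.0751 − 8.9952·23.4986)/8.6686 = 1.58068, so C = exp(1.58068) = 4.85828.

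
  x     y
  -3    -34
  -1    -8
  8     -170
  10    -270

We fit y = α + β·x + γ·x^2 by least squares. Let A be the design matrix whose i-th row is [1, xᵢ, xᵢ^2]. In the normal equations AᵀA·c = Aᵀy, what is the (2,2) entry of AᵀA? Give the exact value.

174

Row 2 ↔ basis x, column 2 ↔ basis x, so (AᵀA)_{2,2} = Σᵢ (x)·(x) = (-3)·(-3) + (-1)·(-1) + (8)·(8) + (10)·(10) = 174.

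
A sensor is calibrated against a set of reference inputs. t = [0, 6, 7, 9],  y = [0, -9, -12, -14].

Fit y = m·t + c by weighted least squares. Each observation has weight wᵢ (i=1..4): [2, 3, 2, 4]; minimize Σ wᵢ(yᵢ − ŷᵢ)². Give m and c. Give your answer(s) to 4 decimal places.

From the data, Σwᵢ·t·t = 530, Σwᵢ·t = 68, Σwᵢ·1 = 11.
Right-hand side: Σwᵢ·t·y = -834, Σwᵢ·y = -107.
Normal equations: [[530, 68]; [68, 11]]·[m, c]ᵀ = [-834, -107]ᵀ.
Eliminating c: 11·(row 1) − 68·(row 2) gives 1206·m = 11·(-834) − 68·(-107) = -1898, so m = -949/603.
Then c = ((-107) − 68·(-949/603))/11 = 1/603.

m = -1.5738, c = 0.0017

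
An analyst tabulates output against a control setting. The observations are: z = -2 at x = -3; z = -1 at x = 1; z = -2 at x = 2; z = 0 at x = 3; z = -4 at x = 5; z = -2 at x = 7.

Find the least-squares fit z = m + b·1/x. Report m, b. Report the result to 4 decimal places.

Compute the Gram sums: Σ1 = 6, Σ1/x = 129/70, Σ1/x·1/x = 67589/44100.
Right-hand side: Σz = -11, Σ1/x·z = -254/105.
So AᵀA·[m, b]ᵀ = Aᵀz: [[6, 129/70]; [129/70, 67589/44100]]·[m, b]ᵀ = [-11, -254/105]ᵀ.
Eliminating b: (67589/44100)·(row 1) − (129/70)·(row 2) gives (17051/2940)·m = (67589/44100)·(-11) − (129/70)·(-254/105) = -546883/44100, so m = -546883/255765.
Then b = ((-254/105) − (129/70)·(-546883/255765))/(67589/44100) = 16926/17051.

m = -2.1382, b = 0.9927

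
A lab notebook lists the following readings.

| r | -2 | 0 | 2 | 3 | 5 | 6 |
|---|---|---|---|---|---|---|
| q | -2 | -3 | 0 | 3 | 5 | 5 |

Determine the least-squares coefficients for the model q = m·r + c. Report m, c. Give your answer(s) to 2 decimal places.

Sums needed: Σr·r = 78, Σr = 14, Σ1 = 6.
For Mᵀq: Σr·q = 68, Σq = 8.
So MᵀM·[m, c]ᵀ = Mᵀq: [[78, 14]; [14, 6]]·[m, c]ᵀ = [68, 8]ᵀ.
Eliminating c: 6·(row 1) − 14·(row 2) gives 272·m = 6·68 − 14·8 = 296, so m = 37/34.
Then c = (8 − 14·(37/34))/6 = -41/34.

m = 1.09, c = -1.21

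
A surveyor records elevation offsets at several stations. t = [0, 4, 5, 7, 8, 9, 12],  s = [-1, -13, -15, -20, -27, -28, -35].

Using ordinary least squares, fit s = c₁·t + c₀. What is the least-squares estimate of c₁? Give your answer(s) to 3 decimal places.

c₁ = -2.914

Normal-equation sums: Σt·t = 379, Σt = 45, Σ1 = 7.
Moment sums: Σt·s = -1155, Σs = -139.
MᵀM·[c₁, c₀]ᵀ = Mᵀs becomes [[379, 45]; [45, 7]]·[c₁, c₀]ᵀ = [-1155, -139]ᵀ.
Δ = 379·7 − 45² = 628.
c₁ = ((-1155)·7 − 45·(-139))/628 = -915/314; c₀ = (379·(-139) − 45·(-1155))/628 = -353/314.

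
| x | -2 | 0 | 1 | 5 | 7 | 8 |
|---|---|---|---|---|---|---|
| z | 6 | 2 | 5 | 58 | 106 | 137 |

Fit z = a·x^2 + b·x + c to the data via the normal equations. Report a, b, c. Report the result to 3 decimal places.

a = 1.900, b = 1.671, c = 1.761

MᵀM·[a, b, c]ᵀ = Mᵀz reads: 7139·a + 973·b + 143·c = 15441;  973·a + 143·b + 19·c = 2121;  143·a + 19·b + 6·c = 314.
(Σx^2·x^2 = 7139, Σx^2·x = 973, Σx^2 = 143, Σx·x = 143, Σx = 19, Σ1 = 6, Σx^2·z = 15441, Σx·z = 2121, Σz = 314.)
Row-reducing yields a = 36539/19232, b = 32133/19232, c = 16937/9616.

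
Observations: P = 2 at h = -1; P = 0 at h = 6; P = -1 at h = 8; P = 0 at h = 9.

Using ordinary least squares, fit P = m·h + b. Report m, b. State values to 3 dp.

Entries of XᵀX: Σh·h = 182, Σh = 22, Σ1 = 4.
For XᵀP: Σh·P = -10, ΣP = 1.
Normal equations: [[182, 22]; [22, 4]]·[m, b]ᵀ = [-10, 1]ᵀ.
Eliminating b: 4·(row 1) − 22·(row 2) gives 244·m = 4·(-10) − 22·1 = -62, so m = -31/122.
Then b = (1 − 22·(-31/122))/4 = 201/122.

m = -0.254, b = 1.648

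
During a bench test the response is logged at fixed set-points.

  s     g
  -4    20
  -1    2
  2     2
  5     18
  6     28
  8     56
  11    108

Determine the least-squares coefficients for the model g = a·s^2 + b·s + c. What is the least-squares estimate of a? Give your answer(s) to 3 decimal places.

With design matrix X, XᵀX = [[20931, 2127, 267]; [2127, 267, 27]; [267, 27, 7]] and Xᵀg = [18440, 1816, 234]ᵀ.
Solving the 3×3 system (Gaussian elimination) gives a = 10643/10626, b = -20169/17710, c = -44/115.

a = 1.002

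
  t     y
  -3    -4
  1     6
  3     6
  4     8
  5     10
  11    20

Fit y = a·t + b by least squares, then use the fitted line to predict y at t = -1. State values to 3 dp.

Compute the Gram sums: Σt·t = 181, Σt = 21, Σ1 = 6.
For Aᵀy: Σt·y = 338, Σy = 46.
Δ = 181·6 − 21² = 645.
a = (338·6 − 21·46)/645 = 354/215; b = (181·46 − 21·338)/645 = 1228/645.
At t = -1: ŷ = (354/215)·(-1) + (1228/645)·(1) = 166/645.

ŷ = 0.257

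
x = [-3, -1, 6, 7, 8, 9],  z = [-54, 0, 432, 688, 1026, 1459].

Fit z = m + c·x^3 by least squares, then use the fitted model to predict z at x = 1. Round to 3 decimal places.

ẑ = 2.917

The normal system MᵀM·[m, c]ᵀ = Mᵀz is [[6, 1772]; [1772, 958620]]·[m, c]ᵀ = [3551, 1919677]ᵀ.
det = 6·958620 − 1772² = 2611736.
m = (3551·958620 − 1772·1919677)/2611736 = 298997/326467; c = (6·1919677 − 1772·3551)/2611736 = 2612845/1305868.
At x = 1: ẑ = (298997/326467)·(1) + (2612845/1305868)·(1) = 3808833/1305868.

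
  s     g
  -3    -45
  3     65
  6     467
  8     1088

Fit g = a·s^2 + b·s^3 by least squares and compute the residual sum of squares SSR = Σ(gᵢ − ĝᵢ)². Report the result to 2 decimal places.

SSR = 4.88

The normal equations are: 5554·a + 40544·b = 86624;  40544·a + 310258·b = 660898.
(Σs^2·s^2 = 5554, Σs^2·s^3 = 40544, Σs^3·s^3 = 310258, Σs^2·g = 86624, Σs^3·g = 660898.)
det = 5554·310258 − 40544² = 79356996.
a = (86624·310258 − 40544·660898)/79356996 = 2231680/2204361; b = (5554·660898 − 40544·86624)/79356996 = 4404001/2204361.
Residuals: -41482/244929, 476702/244929, -12679/12891, 24768/81643; SSR = 1194305/244929.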